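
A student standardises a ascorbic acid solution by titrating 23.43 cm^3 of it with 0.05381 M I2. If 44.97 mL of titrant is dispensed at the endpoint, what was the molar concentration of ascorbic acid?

n(I2) = 0.05381 x 0.04497 = 0.002420 mol.
From the balanced equation, 1 mol I2 reacts with 1 mol ascorbic acid, so n(ascorbic acid) = 0.002420 x 1/1 = 0.002420 mol.
[ascorbic acid] = 0.002420 / 0.02343 L = 0.103 M.

0.103 M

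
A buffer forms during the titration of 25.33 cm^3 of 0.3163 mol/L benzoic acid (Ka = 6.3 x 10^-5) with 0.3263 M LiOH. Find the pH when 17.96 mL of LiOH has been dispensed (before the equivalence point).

4.64

Initial n(C6H5COOH) = 0.3163 x 0.02533 = 0.008012 mol.
n(LiOH) added = 0.3263 x 0.01796 = 0.005860 mol, converting that many moles of C6H5COOH to C6H5COO-.
Remaining n(C6H5COOH) = 0.002152 mol; n(C6H5COO-) = 0.005860 mol.
By Henderson-Hasselbalch, pH = pKa + log([A^-]/[HA]) = 4.20 + log(0.005860/0.002152) = 4.20 + (+0.44) = 4.64.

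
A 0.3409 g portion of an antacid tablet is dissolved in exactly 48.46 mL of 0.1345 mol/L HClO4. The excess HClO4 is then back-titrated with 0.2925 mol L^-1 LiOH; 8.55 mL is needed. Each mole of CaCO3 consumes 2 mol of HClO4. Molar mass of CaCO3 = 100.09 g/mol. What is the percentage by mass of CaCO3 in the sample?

Total n(HClO4) added = 0.1345 x 0.04846 = 0.006518 mol.
n(LiOH) used = 0.2925 x 0.008550 = 0.002501 mol, which equals the excess n(HClO4).
So n(HClO4) consumed by the sample = 0.006518 - 0.002501 = 0.004017 mol.
n(CaCO3) = 0.004017 / 2 = 0.002008 mol.
mass CaCO3 = 0.002008 x 100.09 = 0.2010 g, so %CaCO3 = 0.2010/0.3409 x 100 = 59.0%.

59.0%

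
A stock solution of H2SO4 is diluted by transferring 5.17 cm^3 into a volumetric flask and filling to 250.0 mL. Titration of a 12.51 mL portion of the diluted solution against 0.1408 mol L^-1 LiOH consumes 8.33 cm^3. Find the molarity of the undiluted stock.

n(LiOH) = 0.1408 x 0.008330 = 0.001173 mol.
n(H2SO4) in the aliquot = 0.001173 x 1/2 = 0.0005864 mol.
[diluted H2SO4] = 0.0005864 / 0.01251 = 0.04688 M.
Dilution factor = 250.0/5.170 = 48.36, so [stock] = 0.04688 x 48.36 = 2.27 M.

2.27 M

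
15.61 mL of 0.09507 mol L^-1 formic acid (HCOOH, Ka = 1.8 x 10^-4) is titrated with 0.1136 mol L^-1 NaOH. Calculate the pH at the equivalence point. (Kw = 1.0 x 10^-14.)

n(HCOOH) = 0.09507 x 0.01561 = 0.001484 mol; V(NaOH) at equivalence = 0.001484/0.1136 = 0.01306 L.
At equivalence all the acid is converted to HCOO-; total volume = 0.01561 + 0.01306 = 0.02867 L, so [HCOO-] = 0.001484/0.02867 = 0.05176 M.
Kb = Kw/Ka = 1.0e-14 / 1.8 x 10^-4 = 5.56e-11.
[OH^-] = sqrt(Kb x [HCOO-]) = sqrt(5.56e-11 x 0.05176) = 1.70e-6 M.
pOH = 5.77, so pH = 14.00 - 5.77 = 8.23.

8.23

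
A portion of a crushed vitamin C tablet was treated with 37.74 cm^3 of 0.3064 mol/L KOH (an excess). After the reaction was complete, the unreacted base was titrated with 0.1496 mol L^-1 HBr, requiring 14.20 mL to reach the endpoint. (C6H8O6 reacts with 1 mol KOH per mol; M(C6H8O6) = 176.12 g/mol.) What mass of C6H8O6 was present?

Total n(KOH) added = 0.3064 x 0.03774 = 0.01156 mol.
n(HBr) used = 0.1496 x 0.01420 = 0.002124 mol, which equals the excess n(KOH).
So n(KOH) consumed by the sample = 0.01156 - 0.002124 = 0.009439 mol.
n(C6H8O6) = 0.009439 / 1 = 0.009439 mol.
mass = 0.009439 mol x 176.12 g/mol = 1.66 g.

1.66 g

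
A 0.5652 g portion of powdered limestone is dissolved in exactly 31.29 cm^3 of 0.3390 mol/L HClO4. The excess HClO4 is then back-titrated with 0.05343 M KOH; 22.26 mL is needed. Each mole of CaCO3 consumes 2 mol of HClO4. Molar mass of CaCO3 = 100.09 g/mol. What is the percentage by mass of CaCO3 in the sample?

Total n(HClO4) added = 0.3390 x 0.03129 = 0.01061 mol.
n(KOH) used = 0.05343 x 0.02226 = 0.001189 mol, which equals the excess n(HClO4).
So n(HClO4) consumed by the sample = 0.01061 - 0.001189 = 0.009418 mol.
n(CaCO3) = 0.009418 / 2 = 0.004709 mol.
mass CaCO3 = 0.004709 x 100.09 = 0.4713 g, so %CaCO3 = 0.4713/0.5652 x 100 = 83.4%.

83.4%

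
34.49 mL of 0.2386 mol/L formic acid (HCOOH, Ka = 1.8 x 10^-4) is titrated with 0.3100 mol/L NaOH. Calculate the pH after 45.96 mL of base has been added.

n(acid) = 0.2386 x 0.03449 = 0.008229 mol; n(NaOH) added = 0.3100 x 0.04596 = 0.01425 mol.
Base is in excess by 0.01425 - 0.008229 = 0.006018 mol in a total volume of 0.08045 L.
[OH^-] = 0.006018/0.08045 = 0.07481 M, so pOH = 1.13 and pH = 14.00 - 1.13 = 12.87.

12.87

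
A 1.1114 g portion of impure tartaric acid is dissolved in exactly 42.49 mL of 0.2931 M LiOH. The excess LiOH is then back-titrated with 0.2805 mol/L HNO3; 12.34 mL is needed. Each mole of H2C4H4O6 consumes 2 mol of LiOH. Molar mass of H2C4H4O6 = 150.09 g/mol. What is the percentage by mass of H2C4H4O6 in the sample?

60.7%

Total n(LiOH) added = 0.2931 x 0.04249 = 0.01245 mol.
n(HNO3) used = 0.2805 x 0.01234 = 0.003461 mol, which equals the excess n(LiOH).
So n(LiOH) consumed by the sample = 0.01245 - 0.003461 = 0.008992 mol.
n(H2C4H4O6) = 0.008992 / 2 = 0.004496 mol.
mass H2C4H4O6 = 0.004496 x 150.09 = 0.6748 g, so %H2C4H4O6 = 0.6748/1.1114 x 100 = 60.7%.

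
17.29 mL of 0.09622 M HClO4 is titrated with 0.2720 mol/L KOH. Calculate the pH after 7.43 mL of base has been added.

n(acid) = 0.09622 x 0.01729 = 0.001664 mol; n(KOH) added = 0.2720 x 0.007430 = 0.002021 mol.
Base is in excess by 0.002021 - 0.001664 = 0.0003573 mol in a total volume of 0.02472 L.
[OH^-] = 0.0003573/0.02472 = 0.01445 M, so pOH = 1.84 and pH = 14.00 - 1.84 = 12.16.

12.16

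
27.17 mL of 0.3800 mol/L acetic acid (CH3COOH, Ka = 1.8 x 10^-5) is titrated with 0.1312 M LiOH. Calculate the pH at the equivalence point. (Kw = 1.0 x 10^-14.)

n(CH3COOH) = 0.3800 x 0.02717 = 0.01032 mol; V(LiOH) at equivalence = 0.01032/0.1312 = 0.07869 L.
At equivalence all the acid is converted to CH3COO-; total volume = 0.02717 + 0.07869 = 0.1059 L, so [CH3COO-] = 0.01032/0.1059 = 0.09753 M.
Kb = Kw/Ka = 1.0e-14 / 1.8 x 10^-5 = 5.56e-10.
[OH^-] = sqrt(Kb x [CH3COO-]) = sqrt(5.56e-10 x 0.09753) = 7.36e-6 M.
pOH = 5.13, so pH = 14.00 - 5.13 = 8.87.

8.87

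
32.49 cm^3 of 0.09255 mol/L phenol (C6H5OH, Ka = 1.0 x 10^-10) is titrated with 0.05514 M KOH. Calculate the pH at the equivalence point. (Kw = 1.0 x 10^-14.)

11.27

n(C6H5OH) = 0.09255 x 0.03249 = 0.003007 mol; V(KOH) at equivalence = 0.003007/0.05514 = 0.05453 L.
At equivalence all the acid is converted to C6H5O-; total volume = 0.03249 + 0.05453 = 0.08702 L, so [C6H5O-] = 0.003007/0.08702 = 0.03455 M.
Kb = Kw/Ka = 1.0e-14 / 1.0 x 10^-10 = 0.000100.
[OH^-] = sqrt(Kb x [C6H5O-]) = sqrt(0.000100 x 0.03455) = 0.00186 M.
pOH = 2.73, so pH = 14.00 - 2.73 = 11.27.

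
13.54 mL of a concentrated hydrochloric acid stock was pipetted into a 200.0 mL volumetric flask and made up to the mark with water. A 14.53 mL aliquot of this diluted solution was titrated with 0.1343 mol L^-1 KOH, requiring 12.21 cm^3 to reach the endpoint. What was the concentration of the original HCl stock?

n(KOH) = 0.1343 x 0.01221 = 0.001640 mol.
n(HCl) in the aliquot = 0.001640 mol.
[diluted HCl] = 0.001640 / 0.01453 = 0.1129 M.
Dilution factor = 200.0/13.54 = 14.77, so [stock] = 0.1129 x 14.77 = 1.67 M.

1.67 M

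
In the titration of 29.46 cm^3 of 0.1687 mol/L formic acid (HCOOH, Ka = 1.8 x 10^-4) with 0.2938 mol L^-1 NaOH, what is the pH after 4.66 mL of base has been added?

3.32

Initial n(HCOOH) = 0.1687 x 0.02946 = 0.004970 mol.
n(NaOH) added = 0.2938 x 0.004660 = 0.001369 mol, converting that many moles of HCOOH to HCOO-.
Remaining n(HCOOH) = 0.003601 mol; n(HCOO-) = 0.001369 mol.
By Henderson-Hasselbalch, pH = pKa + log([A^-]/[HA]) = 3.74 + log(0.001369/0.003601) = 3.74 + (-0.42) = 3.32.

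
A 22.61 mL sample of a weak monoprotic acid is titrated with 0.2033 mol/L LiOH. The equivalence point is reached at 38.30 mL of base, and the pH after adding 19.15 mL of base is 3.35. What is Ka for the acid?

19.15 mL is half of the equivalence volume, so this is the half-equivalence point where [HA] = [A^-].
At half-equivalence pH = pKa, so pKa = 3.35.
Ka = 10^(-3.35) = 4.5 x 10^-4.

4.5 x 10^-4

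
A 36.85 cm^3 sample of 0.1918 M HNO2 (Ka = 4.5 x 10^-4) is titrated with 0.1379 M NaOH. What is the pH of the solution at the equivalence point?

n(HNO2) = 0.1918 x 0.03685 = 0.007068 mol; V(NaOH) at equivalence = 0.007068/0.1379 = 0.05125 L.
At equivalence all the acid is converted to NO2-; total volume = 0.03685 + 0.05125 = 0.08810 L, so [NO2-] = 0.007068/0.08810 = 0.08022 M.
Kb = Kw/Ka = 1.0e-14 / 4.5 x 10^-4 = 2.22e-11.
[OH^-] = sqrt(Kb x [NO2-]) = sqrt(2.22e-11 x 0.08022) = 1.34e-6 M.
pOH = 5.87, so pH = 14.00 - 5.87 = 8.13.

8.13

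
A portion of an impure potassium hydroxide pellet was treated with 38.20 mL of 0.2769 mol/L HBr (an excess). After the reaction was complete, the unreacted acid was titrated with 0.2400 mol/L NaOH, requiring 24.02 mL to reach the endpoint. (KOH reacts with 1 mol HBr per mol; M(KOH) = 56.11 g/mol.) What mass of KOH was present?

Total n(HBr) added = 0.2769 x 0.03820 = 0.01058 mol.
n(NaOH) used = 0.2400 x 0.02402 = 0.005765 mol, which equals the excess n(HBr).
So n(HBr) consumed by the sample = 0.01058 - 0.005765 = 0.004813 mol.
n(KOH) = 0.004813 / 1 = 0.004813 mol.
mass = 0.004813 mol x 56.11 g/mol = 0.270 g.

0.270 g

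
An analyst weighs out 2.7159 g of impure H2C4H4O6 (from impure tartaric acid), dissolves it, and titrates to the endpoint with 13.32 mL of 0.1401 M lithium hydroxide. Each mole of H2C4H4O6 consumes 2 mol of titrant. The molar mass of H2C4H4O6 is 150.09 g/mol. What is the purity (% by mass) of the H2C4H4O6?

n(LiOH) = 0.1401 x 0.01332 = 0.001866 mol.
n(H2C4H4O6) = 0.001866 / 2 = 0.0009331 mol.
mass of H2C4H4O6 = 0.0009331 x 150.09 = 0.1400 g.
% purity = 0.1400 / 2.7159 x 100 = 5.16%.

5.16%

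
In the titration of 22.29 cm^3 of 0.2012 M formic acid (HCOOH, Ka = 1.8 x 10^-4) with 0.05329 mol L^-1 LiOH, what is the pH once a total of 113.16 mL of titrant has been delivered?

n(acid) = 0.2012 x 0.02229 = 0.004485 mol; n(LiOH) added = 0.05329 x 0.1132 = 0.006030 mol.
Base is in excess by 0.006030 - 0.004485 = 0.001546 mol in a total volume of 0.1354 L.
[OH^-] = 0.001546/0.1354 = 0.01141 M, so pOH = 1.94 and pH = 14.00 - 1.94 = 12.06.

12.06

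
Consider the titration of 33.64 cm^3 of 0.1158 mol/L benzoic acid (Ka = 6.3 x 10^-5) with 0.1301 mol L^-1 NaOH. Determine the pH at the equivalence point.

n(C6H5COOH) = 0.1158 x 0.03364 = 0.003896 mol; V(NaOH) at equivalence = 0.003896/0.1301 = 0.02994 L.
At equivalence all the acid is converted to C6H5COO-; total volume = 0.03364 + 0.02994 = 0.06358 L, so [C6H5COO-] = 0.003896/0.06358 = 0.06127 M.
Kb = Kw/Ka = 1.0e-14 / 6.3 x 10^-5 = 1.59e-10.
[OH^-] = sqrt(Kb x [C6H5COO-]) = sqrt(1.59e-10 x 0.06127) = 3.12e-6 M.
pOH = 5.51, so pH = 14.00 - 5.51 = 8.49.

8.49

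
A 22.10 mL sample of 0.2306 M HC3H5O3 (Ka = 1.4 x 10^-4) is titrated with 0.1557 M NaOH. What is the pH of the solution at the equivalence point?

n(HC3H5O3) = 0.2306 x 0.02210 = 0.005096 mol; V(NaOH) at equivalence = 0.005096/0.1557 = 0.03273 L.
At equivalence all the acid is converted to C3H5O3-; total volume = 0.02210 + 0.03273 = 0.05483 L, so [C3H5O3-] = 0.005096/0.05483 = 0.09294 M.
Kb = Kw/Ka = 1.0e-14 / 1.4 x 10^-4 = 7.14e-11.
[OH^-] = sqrt(Kb x [C3H5O3-]) = sqrt(7.14e-11 x 0.09294) = 2.58e-6 M.
pOH = 5.59, so pH = 14.00 - 5.59 = 8.41.

8.41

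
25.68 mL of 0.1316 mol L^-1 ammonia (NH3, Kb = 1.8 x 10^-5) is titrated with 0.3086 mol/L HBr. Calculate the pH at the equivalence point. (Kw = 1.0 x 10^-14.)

n(NH3) = 0.1316 x 0.02568 = 0.003379 mol; V(HBr) at equivalence = 0.003379/0.3086 = 0.01095 L.
At equivalence the base is fully converted to NH4+; total volume = 0.03663 L, so [NH4+] = 0.003379/0.03663 = 0.09226 M.
Ka(NH4+) = Kw/Kb = 1.0e-14 / 1.8 x 10^-5 = 5.56e-10.
[H^+] = sqrt(Ka x [NH4+]) = sqrt(5.56e-10 x 0.09226) = 7.16e-6 M.
pH = -log(7.16e-6) = 5.15.

5.15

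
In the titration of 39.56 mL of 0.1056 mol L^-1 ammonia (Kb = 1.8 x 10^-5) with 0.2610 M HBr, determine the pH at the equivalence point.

n(NH3) = 0.1056 x 0.03956 = 0.004178 mol; V(HBr) at equivalence = 0.004178/0.2610 = 0.01601 L.
At equivalence the base is fully converted to NH4+; total volume = 0.05557 L, so [NH4+] = 0.004178/0.05557 = 0.07518 M.
Ka(NH4+) = Kw/Kb = 1.0e-14 / 1.8 x 10^-5 = 5.56e-10.
[H^+] = sqrt(Ka x [NH4+]) = sqrt(5.56e-10 x 0.07518) = 6.46e-6 M.
pH = -log(6.46e-6) = 5.19.

5.19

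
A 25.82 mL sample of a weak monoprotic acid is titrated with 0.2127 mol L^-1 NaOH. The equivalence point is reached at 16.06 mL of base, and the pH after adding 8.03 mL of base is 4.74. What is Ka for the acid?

1.8 x 10^-5

8.03 mL is half of the equivalence volume, so this is the half-equivalence point where [HA] = [A^-].
At half-equivalence pH = pKa, so pKa = 4.74.
Ka = 10^(-4.74) = 1.8 x 10^-5.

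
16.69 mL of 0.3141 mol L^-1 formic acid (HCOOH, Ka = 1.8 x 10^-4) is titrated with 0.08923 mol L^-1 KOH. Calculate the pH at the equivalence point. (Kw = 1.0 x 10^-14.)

n(HCOOH) = 0.3141 x 0.01669 = 0.005242 mol; V(KOH) at equivalence = 0.005242/0.08923 = 0.05875 L.
At equivalence all the acid is converted to HCOO-; total volume = 0.01669 + 0.05875 = 0.07544 L, so [HCOO-] = 0.005242/0.07544 = 0.06949 M.
Kb = Kw/Ka = 1.0e-14 / 1.8 x 10^-4 = 5.56e-11.
[OH^-] = sqrt(Kb x [HCOO-]) = sqrt(5.56e-11 x 0.06949) = 1.96e-6 M.
pOH = 5.71, so pH = 14.00 - 5.71 = 8.29.

8.29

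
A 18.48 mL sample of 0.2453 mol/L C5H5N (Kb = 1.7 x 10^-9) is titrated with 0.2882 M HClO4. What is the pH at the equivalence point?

3.05

n(C5H5N) = 0.2453 x 0.01848 = 0.004533 mol; V(HClO4) at equivalence = 0.004533/0.2882 = 0.01573 L.
At equivalence the base is fully converted to C5H5NH+; total volume = 0.03421 L, so [C5H5NH+] = 0.004533/0.03421 = 0.1325 M.
Ka(C5H5NH+) = Kw/Kb = 1.0e-14 / 1.7 x 10^-9 = 5.88e-6.
[H^+] = sqrt(Ka x [C5H5NH+]) = sqrt(5.88e-6 x 0.1325) = 0.000883 M.
pH = -log(0.000883) = 3.05.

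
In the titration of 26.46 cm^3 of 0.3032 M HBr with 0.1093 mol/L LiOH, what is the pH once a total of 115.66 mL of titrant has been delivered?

12.51

n(acid) = 0.3032 x 0.02646 = 0.008023 mol; n(LiOH) added = 0.1093 x 0.1157 = 0.01264 mol.
Base is in excess by 0.01264 - 0.008023 = 0.004619 mol in a total volume of 0.1421 L.
[OH^-] = 0.004619/0.1421 = 0.03250 M, so pOH = 1.49 and pH = 14.00 - 1.49 = 12.51.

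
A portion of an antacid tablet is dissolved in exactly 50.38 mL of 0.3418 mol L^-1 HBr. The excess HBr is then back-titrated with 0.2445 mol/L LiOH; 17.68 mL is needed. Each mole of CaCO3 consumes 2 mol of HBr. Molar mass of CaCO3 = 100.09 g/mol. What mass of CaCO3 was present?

0.645 g

Total n(HBr) added = 0.3418 x 0.05038 = 0.01722 mol.
n(LiOH) used = 0.2445 x 0.01768 = 0.004323 mol, which equals the excess n(HBr).
So n(HBr) consumed by the sample = 0.01722 - 0.004323 = 0.01290 mol.
n(CaCO3) = 0.01290 / 2 = 0.006449 mol.
mass = 0.006449 mol x 100.09 g/mol = 0.645 g.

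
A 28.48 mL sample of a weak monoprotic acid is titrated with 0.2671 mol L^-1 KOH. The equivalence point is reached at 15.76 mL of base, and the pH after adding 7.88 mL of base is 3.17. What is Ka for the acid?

6.8 x 10^-4

7.88 mL is half of the equivalence volume, so this is the half-equivalence point where [HA] = [A^-].
At half-equivalence pH = pKa, so pKa = 3.17.
Ka = 10^(-3.17) = 6.8 x 10^-4.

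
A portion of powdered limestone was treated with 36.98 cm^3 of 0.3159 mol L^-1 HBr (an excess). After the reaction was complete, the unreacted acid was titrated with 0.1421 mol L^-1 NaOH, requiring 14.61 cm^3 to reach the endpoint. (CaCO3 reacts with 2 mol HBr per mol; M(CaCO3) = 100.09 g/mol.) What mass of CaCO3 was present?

0.481 g

Total n(HBr) added = 0.3159 x 0.03698 = 0.01168 mol.
n(NaOH) used = 0.1421 x 0.01461 = 0.002076 mol, which equals the excess n(HBr).
So n(HBr) consumed by the sample = 0.01168 - 0.002076 = 0.009606 mol.
n(CaCO3) = 0.009606 / 2 = 0.004803 mol.
mass = 0.004803 mol x 100.09 g/mol = 0.481 g.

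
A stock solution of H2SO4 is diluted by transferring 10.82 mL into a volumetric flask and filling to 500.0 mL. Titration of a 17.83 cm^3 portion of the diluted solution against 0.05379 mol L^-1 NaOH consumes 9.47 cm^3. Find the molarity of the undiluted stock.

n(NaOH) = 0.05379 x 0.009470 = 0.0005094 mol.
n(H2SO4) in the aliquot = 0.0005094 x 1/2 = 0.0002547 mol.
[diluted H2SO4] = 0.0002547 / 0.01783 = 0.01428 M.
Dilution factor = 500.0/10.82 = 46.21, so [stock] = 0.01428 x 46.21 = 0.660 M.

0.660 M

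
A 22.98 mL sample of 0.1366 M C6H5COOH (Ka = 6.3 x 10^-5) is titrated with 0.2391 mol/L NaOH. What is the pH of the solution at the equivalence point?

8.57

n(C6H5COOH) = 0.1366 x 0.02298 = 0.003139 mol; V(NaOH) at equivalence = 0.003139/0.2391 = 0.01313 L.
At equivalence all the acid is converted to C6H5COO-; total volume = 0.02298 + 0.01313 = 0.03611 L, so [C6H5COO-] = 0.003139/0.03611 = 0.08693 M.
Kb = Kw/Ka = 1.0e-14 / 6.3 x 10^-5 = 1.59e-10.
[OH^-] = sqrt(Kb x [C6H5COO-]) = sqrt(1.59e-10 x 0.08693) = 3.71e-6 M.
pOH = 5.43, so pH = 14.00 - 5.43 = 8.57.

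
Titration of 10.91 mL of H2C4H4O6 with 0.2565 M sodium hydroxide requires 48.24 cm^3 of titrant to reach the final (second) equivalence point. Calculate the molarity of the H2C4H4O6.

n(NaOH) = 0.2565 x 0.04824 = 0.01237 mol.
At the final (second) equivalence point, 2 mol OH^- react per mol H2C4H4O6, so n(H2C4H4O6) = 0.01237 / 2 = 0.006187 mol.
[H2C4H4O6] = 0.006187 / 0.01091 L = 0.567 M.

0.567 M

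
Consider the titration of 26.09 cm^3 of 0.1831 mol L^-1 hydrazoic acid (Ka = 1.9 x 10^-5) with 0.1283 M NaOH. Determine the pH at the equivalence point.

n(HN3) = 0.1831 x 0.02609 = 0.004777 mol; V(NaOH) at equivalence = 0.004777/0.1283 = 0.03723 L.
At equivalence all the acid is converted to N3-; total volume = 0.02609 + 0.03723 = 0.06332 L, so [N3-] = 0.004777/0.06332 = 0.07544 M.
Kb = Kw/Ka = 1.0e-14 / 1.9 x 10^-5 = 5.26e-10.
[OH^-] = sqrt(Kb x [N3-]) = sqrt(5.26e-10 x 0.07544) = 6.30e-6 M.
pOH = 5.20, so pH = 14.00 - 5.20 = 8.80.

8.80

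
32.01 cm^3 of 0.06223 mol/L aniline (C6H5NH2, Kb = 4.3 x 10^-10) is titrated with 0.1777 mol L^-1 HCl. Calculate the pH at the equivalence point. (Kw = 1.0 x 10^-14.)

2.98

n(C6H5NH2) = 0.06223 x 0.03201 = 0.001992 mol; V(HCl) at equivalence = 0.001992/0.1777 = 0.01121 L.
At equivalence the base is fully converted to C6H5NH3+; total volume = 0.04322 L, so [C6H5NH3+] = 0.001992/0.04322 = 0.04609 M.
Ka(C6H5NH3+) = Kw/Kb = 1.0e-14 / 4.3 x 10^-10 = 2.33e-5.
[H^+] = sqrt(Ka x [C6H5NH3+]) = sqrt(2.33e-5 x 0.04609) = 0.00104 M.
pH = -log(0.00104) = 2.98.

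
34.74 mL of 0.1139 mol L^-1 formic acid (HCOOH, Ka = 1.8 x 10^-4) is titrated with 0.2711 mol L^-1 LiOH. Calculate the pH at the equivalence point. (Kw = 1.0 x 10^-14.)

8.32

n(HCOOH) = 0.1139 x 0.03474 = 0.003957 mol; V(LiOH) at equivalence = 0.003957/0.2711 = 0.01460 L.
At equivalence all the acid is converted to HCOO-; total volume = 0.03474 + 0.01460 = 0.04934 L, so [HCOO-] = 0.003957/0.04934 = 0.08020 M.
Kb = Kw/Ka = 1.0e-14 / 1.8 x 10^-4 = 5.56e-11.
[OH^-] = sqrt(Kb x [HCOO-]) = sqrt(5.56e-11 x 0.08020) = 2.11e-6 M.
pOH = 5.68, so pH = 14.00 - 5.68 = 8.32.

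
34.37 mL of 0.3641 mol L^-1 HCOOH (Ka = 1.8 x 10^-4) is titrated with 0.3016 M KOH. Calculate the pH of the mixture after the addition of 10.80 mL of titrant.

Initial n(HCOOH) = 0.3641 x 0.03437 = 0.01251 mol.
n(KOH) added = 0.3016 x 0.01080 = 0.003257 mol, converting that many moles of HCOOH to HCOO-.
Remaining n(HCOOH) = 0.009257 mol; n(HCOO-) = 0.003257 mol.
By Henderson-Hasselbalch, pH = pKa + log([A^-]/[HA]) = 3.74 + log(0.003257/0.009257) = 3.74 + (-0.45) = 3.29.

3.29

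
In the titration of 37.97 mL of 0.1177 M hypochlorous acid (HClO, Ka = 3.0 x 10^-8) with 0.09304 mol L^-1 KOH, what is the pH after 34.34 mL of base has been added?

Initial n(HClO) = 0.1177 x 0.03797 = 0.004469 mol.
n(KOH) added = 0.09304 x 0.03434 = 0.003195 mol, converting that many moles of HClO to ClO-.
Remaining n(HClO) = 0.001274 mol; n(ClO-) = 0.003195 mol.
By Henderson-Hasselbalch, pH = pKa + log([A^-]/[HA]) = 7.52 + log(0.003195/0.001274) = 7.52 + (+0.40) = 7.92.

7.92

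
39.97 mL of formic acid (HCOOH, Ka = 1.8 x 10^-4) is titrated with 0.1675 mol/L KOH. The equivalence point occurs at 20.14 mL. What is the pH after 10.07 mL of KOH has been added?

10.07 mL is exactly half the equivalence volume (20.14/2), i.e. the half-equivalence point.
There, n(HA) = n(A^-), so pH = pKa = -log(1.8 x 10^-4) = 3.74.

3.74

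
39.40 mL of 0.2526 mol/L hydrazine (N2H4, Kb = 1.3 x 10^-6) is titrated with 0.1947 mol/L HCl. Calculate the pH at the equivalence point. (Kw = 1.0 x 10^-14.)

4.54

n(N2H4) = 0.2526 x 0.03940 = 0.009952 mol; V(HCl) at equivalence = 0.009952/0.1947 = 0.05112 L.
At equivalence the base is fully converted to N2H5+; total volume = 0.09052 L, so [N2H5+] = 0.009952/0.09052 = 0.1100 M.
Ka(N2H5+) = Kw/Kb = 1.0e-14 / 1.3 x 10^-6 = 7.69e-9.
[H^+] = sqrt(Ka x [N2H5+]) = sqrt(7.69e-9 x 0.1100) = 2.91e-5 M.
pH = -log(2.91e-5) = 4.54.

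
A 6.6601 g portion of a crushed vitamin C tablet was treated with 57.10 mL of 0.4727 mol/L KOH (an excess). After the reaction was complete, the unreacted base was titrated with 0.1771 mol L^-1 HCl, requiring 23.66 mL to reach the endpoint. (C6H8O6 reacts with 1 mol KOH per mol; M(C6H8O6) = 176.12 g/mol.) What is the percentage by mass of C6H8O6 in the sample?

60.3%

Total n(KOH) added = 0.4727 x 0.05710 = 0.02699 mol.
n(HCl) used = 0.1771 x 0.02366 = 0.004190 mol, which equals the excess n(KOH).
So n(KOH) consumed by the sample = 0.02699 - 0.004190 = 0.02280 mol.
n(C6H8O6) = 0.02280 / 1 = 0.02280 mol.
mass C6H8O6 = 0.02280 x 176.12 = 4.016 g, so %C6H8O6 = 4.016/6.6601 x 100 = 60.3%.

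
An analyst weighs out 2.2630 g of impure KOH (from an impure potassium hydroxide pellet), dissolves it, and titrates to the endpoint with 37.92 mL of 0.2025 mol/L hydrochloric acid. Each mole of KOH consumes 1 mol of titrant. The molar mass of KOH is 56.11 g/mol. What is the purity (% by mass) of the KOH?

19.0%

n(HCl) = 0.2025 x 0.03792 = 0.007679 mol.
n(KOH) = 0.007679 / 1 = 0.007679 mol.
mass of KOH = 0.007679 x 56.11 = 0.4309 g.
% purity = 0.4309 / 2.2630 x 100 = 19.0%.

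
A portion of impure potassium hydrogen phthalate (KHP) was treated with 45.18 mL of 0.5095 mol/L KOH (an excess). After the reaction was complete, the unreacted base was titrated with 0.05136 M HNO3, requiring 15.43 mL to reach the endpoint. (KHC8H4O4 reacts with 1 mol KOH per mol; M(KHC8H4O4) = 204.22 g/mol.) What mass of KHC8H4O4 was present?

4.54 g

Total n(KOH) added = 0.5095 x 0.04518 = 0.02302 mol.
n(HNO3) used = 0.05136 x 0.01543 = 0.0007925 mol, which equals the excess n(KOH).
So n(KOH) consumed by the sample = 0.02302 - 0.0007925 = 0.02223 mol.
n(KHC8H4O4) = 0.02223 / 1 = 0.02223 mol.
mass = 0.02223 mol x 204.22 g/mol = 4.54 g.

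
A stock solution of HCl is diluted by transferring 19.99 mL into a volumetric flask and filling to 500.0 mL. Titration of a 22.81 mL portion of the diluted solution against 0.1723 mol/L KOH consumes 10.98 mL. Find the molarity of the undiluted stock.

2.07 M

n(KOH) = 0.1723 x 0.01098 = 0.001892 mol.
n(HCl) in the aliquot = 0.001892 mol.
[diluted HCl] = 0.001892 / 0.02281 = 0.08294 M.
Dilution factor = 500.0/19.99 = 25.01, so [stock] = 0.08294 x 25.01 = 2.07 M.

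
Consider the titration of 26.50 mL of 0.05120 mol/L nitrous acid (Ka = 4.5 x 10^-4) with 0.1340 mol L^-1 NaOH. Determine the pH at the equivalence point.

7.96

n(HNO2) = 0.05120 x 0.02650 = 0.001357 mol; V(NaOH) at equivalence = 0.001357/0.1340 = 0.01013 L.
At equivalence all the acid is converted to NO2-; total volume = 0.02650 + 0.01013 = 0.03663 L, so [NO2-] = 0.001357/0.03663 = 0.03705 M.
Kb = Kw/Ka = 1.0e-14 / 4.5 x 10^-4 = 2.22e-11.
[OH^-] = sqrt(Kb x [NO2-]) = sqrt(2.22e-11 x 0.03705) = 9.07e-7 M.
pOH = 6.04, so pH = 14.00 - 6.04 = 7.96.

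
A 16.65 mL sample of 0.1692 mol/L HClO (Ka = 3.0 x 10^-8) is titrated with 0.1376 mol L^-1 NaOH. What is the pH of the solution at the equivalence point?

10.20

n(HClO) = 0.1692 x 0.01665 = 0.002817 mol; V(NaOH) at equivalence = 0.002817/0.1376 = 0.02047 L.
At equivalence all the acid is converted to ClO-; total volume = 0.01665 + 0.02047 = 0.03712 L, so [ClO-] = 0.002817/0.03712 = 0.07589 M.
Kb = Kw/Ka = 1.0e-14 / 3.0 x 10^-8 = 3.33e-7.
[OH^-] = sqrt(Kb x [ClO-]) = sqrt(3.33e-7 x 0.07589) = 0.000159 M.
pOH = 3.80, so pH = 14.00 - 3.80 = 10.20.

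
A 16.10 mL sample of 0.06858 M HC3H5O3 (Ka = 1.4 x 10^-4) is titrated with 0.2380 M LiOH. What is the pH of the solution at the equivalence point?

8.29

n(HC3H5O3) = 0.06858 x 0.01610 = 0.001104 mol; V(LiOH) at equivalence = 0.001104/0.2380 = 0.004639 L.
At equivalence all the acid is converted to C3H5O3-; total volume = 0.01610 + 0.004639 = 0.02074 L, so [C3H5O3-] = 0.001104/0.02074 = 0.05324 M.
Kb = Kw/Ka = 1.0e-14 / 1.4 x 10^-4 = 7.14e-11.
[OH^-] = sqrt(Kb x [C3H5O3-]) = sqrt(7.14e-11 x 0.05324) = 1.95e-6 M.
pOH = 5.71, so pH = 14.00 - 5.71 = 8.29.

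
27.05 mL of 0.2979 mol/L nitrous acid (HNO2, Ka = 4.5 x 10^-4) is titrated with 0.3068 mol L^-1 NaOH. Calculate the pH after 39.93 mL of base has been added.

12.80

n(acid) = 0.2979 x 0.02705 = 0.008058 mol; n(NaOH) added = 0.3068 x 0.03993 = 0.01225 mol.
Base is in excess by 0.01225 - 0.008058 = 0.004192 mol in a total volume of 0.06698 L.
[OH^-] = 0.004192/0.06698 = 0.06259 M, so pOH = 1.20 and pH = 14.00 - 1.20 = 12.80.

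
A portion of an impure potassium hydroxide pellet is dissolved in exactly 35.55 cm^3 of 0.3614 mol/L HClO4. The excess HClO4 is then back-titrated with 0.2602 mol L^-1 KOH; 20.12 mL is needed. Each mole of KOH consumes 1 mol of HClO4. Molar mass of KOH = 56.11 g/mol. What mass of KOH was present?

0.427 g

Total n(HClO4) added = 0.3614 x 0.03555 = 0.01285 mol.
n(KOH) used = 0.2602 x 0.02012 = 0.005235 mol, which equals the excess n(HClO4).
So n(HClO4) consumed by the sample = 0.01285 - 0.005235 = 0.007613 mol.
n(KOH) = 0.007613 / 1 = 0.007613 mol.
mass = 0.007613 mol x 56.11 g/mol = 0.427 g.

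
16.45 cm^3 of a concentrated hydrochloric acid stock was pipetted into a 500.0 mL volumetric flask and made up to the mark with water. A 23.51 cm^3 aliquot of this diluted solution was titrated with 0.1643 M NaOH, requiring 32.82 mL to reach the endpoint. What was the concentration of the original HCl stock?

n(NaOH) = 0.1643 x 0.03282 = 0.005392 mol.
n(HCl) in the aliquot = 0.005392 mol.
[diluted HCl] = 0.005392 / 0.02351 = 0.2294 M.
Dilution factor = 500.0/16.45 = 30.40, so [stock] = 0.2294 x 30.40 = 6.97 M.

6.97 M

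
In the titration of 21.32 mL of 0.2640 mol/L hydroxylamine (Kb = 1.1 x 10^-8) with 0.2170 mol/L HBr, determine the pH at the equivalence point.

3.48

n(NH2OH) = 0.2640 x 0.02132 = 0.005628 mol; V(HBr) at equivalence = 0.005628/0.2170 = 0.02594 L.
At equivalence the base is fully converted to NH3OH+; total volume = 0.04726 L, so [NH3OH+] = 0.005628/0.04726 = 0.1191 M.
Ka(NH3OH+) = Kw/Kb = 1.0e-14 / 1.1 x 10^-8 = 9.09e-7.
[H^+] = sqrt(Ka x [NH3OH+]) = sqrt(9.09e-7 x 0.1191) = 0.000329 M.
pH = -log(0.000329) = 3.48.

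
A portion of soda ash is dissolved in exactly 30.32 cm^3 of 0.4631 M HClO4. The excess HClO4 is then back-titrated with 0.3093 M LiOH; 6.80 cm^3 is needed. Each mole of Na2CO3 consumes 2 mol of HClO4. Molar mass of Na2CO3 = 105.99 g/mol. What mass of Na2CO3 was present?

0.633 g

Total n(HClO4) added = 0.4631 x 0.03032 = 0.01404 mol.
n(LiOH) used = 0.3093 x 0.006800 = 0.002103 mol, which equals the excess n(HClO4).
So n(HClO4) consumed by the sample = 0.01404 - 0.002103 = 0.01194 mol.
n(Na2CO3) = 0.01194 / 2 = 0.005969 mol.
mass = 0.005969 mol x 105.99 g/mol = 0.633 g.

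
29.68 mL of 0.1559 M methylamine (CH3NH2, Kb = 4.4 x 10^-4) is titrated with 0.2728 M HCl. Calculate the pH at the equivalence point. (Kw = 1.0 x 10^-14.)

5.82

n(CH3NH2) = 0.1559 x 0.02968 = 0.004627 mol; V(HCl) at equivalence = 0.004627/0.2728 = 0.01696 L.
At equivalence the base is fully converted to CH3NH3+; total volume = 0.04664 L, so [CH3NH3+] = 0.004627/0.04664 = 0.09921 M.
Ka(CH3NH3+) = Kw/Kb = 1.0e-14 / 4.4 x 10^-4 = 2.27e-11.
[H^+] = sqrt(Ka x [CH3NH3+]) = sqrt(2.27e-11 x 0.09921) = 1.50e-6 M.
pH = -log(1.50e-6) = 5.82.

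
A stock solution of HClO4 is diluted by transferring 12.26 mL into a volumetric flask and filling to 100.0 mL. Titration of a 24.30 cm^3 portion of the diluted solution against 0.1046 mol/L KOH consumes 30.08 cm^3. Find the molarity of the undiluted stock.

1.06 M

n(KOH) = 0.1046 x 0.03008 = 0.003146 mol.
n(HClO4) in the aliquot = 0.003146 mol.
[diluted HClO4] = 0.003146 / 0.02430 = 0.1295 M.
Dilution factor = 100.0/12.26 = 8.157, so [stock] = 0.1295 x 8.157 = 1.06 M.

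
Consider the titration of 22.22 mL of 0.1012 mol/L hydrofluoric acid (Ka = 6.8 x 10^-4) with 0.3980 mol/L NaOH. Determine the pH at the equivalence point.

n(HF) = 0.1012 x 0.02222 = 0.002249 mol; V(NaOH) at equivalence = 0.002249/0.3980 = 0.005650 L.
At equivalence all the acid is converted to F-; total volume = 0.02222 + 0.005650 = 0.02787 L, so [F-] = 0.002249/0.02787 = 0.08068 M.
Kb = Kw/Ka = 1.0e-14 / 6.8 x 10^-4 = 1.47e-11.
[OH^-] = sqrt(Kb x [F-]) = sqrt(1.47e-11 x 0.08068) = 1.09e-6 M.
pOH = 5.96, so pH = 14.00 - 5.96 = 8.04.

8.04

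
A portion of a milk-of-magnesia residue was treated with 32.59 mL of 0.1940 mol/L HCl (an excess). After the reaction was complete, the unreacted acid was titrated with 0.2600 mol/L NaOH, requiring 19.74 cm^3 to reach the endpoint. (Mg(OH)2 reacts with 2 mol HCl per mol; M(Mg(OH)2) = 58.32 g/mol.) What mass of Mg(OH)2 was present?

0.0347 g

Total n(HCl) added = 0.1940 x 0.03259 = 0.006322 mol.
n(NaOH) used = 0.2600 x 0.01974 = 0.005132 mol, which equals the excess n(HCl).
So n(HCl) consumed by the sample = 0.006322 - 0.005132 = 0.001190 mol.
n(Mg(OH)2) = 0.001190 / 2 = 0.0005950 mol.
mass = 0.0005950 mol x 58.32 g/mol = 0.0347 g.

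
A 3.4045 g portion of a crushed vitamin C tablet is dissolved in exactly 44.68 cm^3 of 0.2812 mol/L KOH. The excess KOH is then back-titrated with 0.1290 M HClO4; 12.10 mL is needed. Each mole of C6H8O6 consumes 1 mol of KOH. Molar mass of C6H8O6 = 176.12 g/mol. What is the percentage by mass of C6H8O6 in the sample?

Total n(KOH) added = 0.2812 x 0.04468 = 0.01256 mol.
n(HClO4) used = 0.1290 x 0.01210 = 0.001561 mol, which equals the excess n(KOH).
So n(KOH) consumed by the sample = 0.01256 - 0.001561 = 0.01100 mol.
n(C6H8O6) = 0.01100 / 1 = 0.01100 mol.
mass C6H8O6 = 0.01100 x 176.12 = 1.938 g, so %C6H8O6 = 1.938/3.4045 x 100 = 56.9%.

56.9%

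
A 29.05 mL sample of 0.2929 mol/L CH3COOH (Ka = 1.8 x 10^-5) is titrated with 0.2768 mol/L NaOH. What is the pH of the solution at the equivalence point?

8.95

n(CH3COOH) = 0.2929 x 0.02905 = 0.008509 mol; V(NaOH) at equivalence = 0.008509/0.2768 = 0.03074 L.
At equivalence all the acid is converted to CH3COO-; total volume = 0.02905 + 0.03074 = 0.05979 L, so [CH3COO-] = 0.008509/0.05979 = 0.1423 M.
Kb = Kw/Ka = 1.0e-14 / 1.8 x 10^-5 = 5.56e-10.
[OH^-] = sqrt(Kb x [CH3COO-]) = sqrt(5.56e-10 x 0.1423) = 8.89e-6 M.
pOH = 5.05, so pH = 14.00 - 5.05 = 8.95.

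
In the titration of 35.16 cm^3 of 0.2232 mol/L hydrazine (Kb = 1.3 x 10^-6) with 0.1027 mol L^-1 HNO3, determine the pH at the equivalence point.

n(N2H4) = 0.2232 x 0.03516 = 0.007848 mol; V(HNO3) at equivalence = 0.007848/0.1027 = 0.07641 L.
At equivalence the base is fully converted to N2H5+; total volume = 0.1116 L, so [N2H5+] = 0.007848/0.1116 = 0.07034 M.
Ka(N2H5+) = Kw/Kb = 1.0e-14 / 1.3 x 10^-6 = 7.69e-9.
[H^+] = sqrt(Ka x [N2H5+]) = sqrt(7.69e-9 x 0.07034) = 2.33e-5 M.
pH = -log(2.33e-5) = 4.63.

4.63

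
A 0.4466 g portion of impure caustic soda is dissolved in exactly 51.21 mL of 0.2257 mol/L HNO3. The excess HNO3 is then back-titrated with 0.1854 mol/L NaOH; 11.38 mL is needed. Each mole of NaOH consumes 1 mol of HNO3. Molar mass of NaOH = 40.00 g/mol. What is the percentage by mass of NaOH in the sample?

Total n(HNO3) added = 0.2257 x 0.05121 = 0.01156 mol.
n(NaOH) used = 0.1854 x 0.01138 = 0.002110 mol, which equals the excess n(HNO3).
So n(HNO3) consumed by the sample = 0.01156 - 0.002110 = 0.009448 mol.
n(NaOH) = 0.009448 / 1 = 0.009448 mol.
mass NaOH = 0.009448 x 40.00 = 0.3779 g, so %NaOH = 0.3779/0.4466 x 100 = 84.6%.

84.6%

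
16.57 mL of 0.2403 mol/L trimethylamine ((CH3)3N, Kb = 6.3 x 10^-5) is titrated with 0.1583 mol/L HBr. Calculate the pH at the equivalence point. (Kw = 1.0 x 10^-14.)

n((CH3)3N) = 0.2403 x 0.01657 = 0.003982 mol; V(HBr) at equivalence = 0.003982/0.1583 = 0.02515 L.
At equivalence the base is fully converted to (CH3)3NH+; total volume = 0.04172 L, so [(CH3)3NH+] = 0.003982/0.04172 = 0.09543 M.
Ka((CH3)3NH+) = Kw/Kb = 1.0e-14 / 6.3 x 10^-5 = 1.59e-10.
[H^+] = sqrt(Ka x [(CH3)3NH+]) = sqrt(1.59e-10 x 0.09543) = 3.89e-6 M.
pH = -log(3.89e-6) = 5.41.

5.41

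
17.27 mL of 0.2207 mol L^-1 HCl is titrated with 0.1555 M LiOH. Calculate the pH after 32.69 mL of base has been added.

12.41

n(acid) = 0.2207 x 0.01727 = 0.003811 mol; n(LiOH) added = 0.1555 x 0.03269 = 0.005083 mol.
Base is in excess by 0.005083 - 0.003811 = 0.001272 mol in a total volume of 0.04996 L.
[OH^-] = 0.001272/0.04996 = 0.02546 M, so pOH = 1.59 and pH = 14.00 - 1.59 = 12.41.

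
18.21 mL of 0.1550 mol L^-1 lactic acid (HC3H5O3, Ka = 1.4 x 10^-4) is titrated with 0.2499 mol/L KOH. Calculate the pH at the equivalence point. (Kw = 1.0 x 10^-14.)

n(HC3H5O3) = 0.1550 x 0.01821 = 0.002823 mol; V(KOH) at equivalence = 0.002823/0.2499 = 0.01129 L.
At equivalence all the acid is converted to C3H5O3-; total volume = 0.01821 + 0.01129 = 0.02950 L, so [C3H5O3-] = 0.002823/0.02950 = 0.09566 M.
Kb = Kw/Ka = 1.0e-14 / 1.4 x 10^-4 = 7.14e-11.
[OH^-] = sqrt(Kb x [C3H5O3-]) = sqrt(7.14e-11 x 0.09566) = 2.61e-6 M.
pOH = 5.58, so pH = 14.00 - 5.58 = 8.42.

8.42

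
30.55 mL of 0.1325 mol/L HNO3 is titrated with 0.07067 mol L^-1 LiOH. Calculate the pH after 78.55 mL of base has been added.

n(acid) = 0.1325 x 0.03055 = 0.004048 mol; n(LiOH) added = 0.07067 x 0.07855 = 0.005551 mol.
Base is in excess by 0.005551 - 0.004048 = 0.001503 mol in a total volume of 0.1091 L.
[OH^-] = 0.001503/0.1091 = 0.01378 M, so pOH = 1.86 and pH = 14.00 - 1.86 = 12.14.

12.14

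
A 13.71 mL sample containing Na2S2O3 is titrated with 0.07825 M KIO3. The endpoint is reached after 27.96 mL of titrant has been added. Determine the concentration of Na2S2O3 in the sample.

0.957 M

n(KIO3) = 0.07825 x 0.02796 = 0.002188 mol.
From the balanced equation, 1 mol KIO3 reacts with 6 mol Na2S2O3, so n(Na2S2O3) = 0.002188 x 6/1 = 0.01313 mol.
[Na2S2O3] = 0.01313 / 0.01371 L = 0.957 M.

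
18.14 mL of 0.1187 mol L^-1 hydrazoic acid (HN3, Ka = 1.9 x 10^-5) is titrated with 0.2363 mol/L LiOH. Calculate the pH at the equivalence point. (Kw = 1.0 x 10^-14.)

n(HN3) = 0.1187 x 0.01814 = 0.002153 mol; V(LiOH) at equivalence = 0.002153/0.2363 = 0.009112 L.
At equivalence all the acid is converted to N3-; total volume = 0.01814 + 0.009112 = 0.02725 L, so [N3-] = 0.002153/0.02725 = 0.07901 M.
Kb = Kw/Ka = 1.0e-14 / 1.9 x 10^-5 = 5.26e-10.
[OH^-] = sqrt(Kb x [N3-]) = sqrt(5.26e-10 x 0.07901) = 6.45e-6 M.
pOH = 5.19, so pH = 14.00 - 5.19 = 8.81.

8.81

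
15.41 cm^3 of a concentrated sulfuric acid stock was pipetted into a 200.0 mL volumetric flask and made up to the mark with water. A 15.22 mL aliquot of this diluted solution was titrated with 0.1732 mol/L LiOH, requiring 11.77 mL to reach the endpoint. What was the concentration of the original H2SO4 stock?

0.869 M

n(LiOH) = 0.1732 x 0.01177 = 0.002039 mol.
n(H2SO4) in the aliquot = 0.002039 x 1/2 = 0.001019 mol.
[diluted H2SO4] = 0.001019 / 0.01522 = 0.06697 M.
Dilution factor = 200.0/15.41 = 12.98, so [stock] = 0.06697 x 12.98 = 0.869 M.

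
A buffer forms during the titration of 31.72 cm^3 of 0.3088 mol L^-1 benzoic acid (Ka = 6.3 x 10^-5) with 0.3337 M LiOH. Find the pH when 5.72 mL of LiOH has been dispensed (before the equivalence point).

Initial n(C6H5COOH) = 0.3088 x 0.03172 = 0.009795 mol.
n(LiOH) added = 0.3337 x 0.005720 = 0.001909 mol, converting that many moles of C6H5COOH to C6H5COO-.
Remaining n(C6H5COOH) = 0.007886 mol; n(C6H5COO-) = 0.001909 mol.
By Henderson-Hasselbalch, pH = pKa + log([A^-]/[HA]) = 4.20 + log(0.001909/0.007886) = 4.20 + (-0.62) = 3.58.

3.58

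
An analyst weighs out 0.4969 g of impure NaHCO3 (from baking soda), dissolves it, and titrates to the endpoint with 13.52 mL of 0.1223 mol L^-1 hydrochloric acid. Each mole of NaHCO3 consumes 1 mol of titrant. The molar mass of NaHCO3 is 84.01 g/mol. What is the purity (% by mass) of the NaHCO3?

n(HCl) = 0.1223 x 0.01352 = 0.001653 mol.
n(NaHCO3) = 0.001653 / 1 = 0.001653 mol.
mass of NaHCO3 = 0.001653 x 84.01 = 0.1389 g.
% purity = 0.1389 / 0.4969 x 100 = 28.0%.

28.0%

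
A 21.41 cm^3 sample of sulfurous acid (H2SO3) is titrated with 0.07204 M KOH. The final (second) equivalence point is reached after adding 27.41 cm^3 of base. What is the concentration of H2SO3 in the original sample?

n(KOH) = 0.07204 x 0.02741 = 0.001975 mol.
At the final (second) equivalence point, 2 mol OH^- react per mol H2SO3, so n(H2SO3) = 0.001975 / 2 = 0.0009873 mol.
[H2SO3] = 0.0009873 / 0.02141 L = 0.0461 M.

0.0461 M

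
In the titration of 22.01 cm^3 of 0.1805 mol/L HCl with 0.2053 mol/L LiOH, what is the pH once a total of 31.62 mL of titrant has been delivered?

n(acid) = 0.1805 x 0.02201 = 0.003973 mol; n(LiOH) added = 0.2053 x 0.03162 = 0.006492 mol.
Base is in excess by 0.006492 - 0.003973 = 0.002519 mol in a total volume of 0.05363 L.
[OH^-] = 0.002519/0.05363 = 0.04697 M, so pOH = 1.33 and pH = 14.00 - 1.33 = 12.67.

12.67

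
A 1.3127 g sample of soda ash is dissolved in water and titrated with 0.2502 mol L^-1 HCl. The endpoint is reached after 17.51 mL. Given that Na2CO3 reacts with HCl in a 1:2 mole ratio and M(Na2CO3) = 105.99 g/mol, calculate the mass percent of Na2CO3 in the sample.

n(HCl) = 0.2502 x 0.01751 = 0.004381 mol.
n(Na2CO3) = 0.004381 / 2 = 0.002191 mol.
mass of Na2CO3 = 0.002191 x 105.99 = 0.2322 g.
% purity = 0.2322 / 1.3127 x 100 = 17.7%.

17.7%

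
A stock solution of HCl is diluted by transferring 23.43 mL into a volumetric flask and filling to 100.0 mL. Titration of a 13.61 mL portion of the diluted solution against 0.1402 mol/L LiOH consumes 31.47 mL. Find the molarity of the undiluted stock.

n(LiOH) = 0.1402 x 0.03147 = 0.004412 mol.
n(HCl) in the aliquot = 0.004412 mol.
[diluted HCl] = 0.004412 / 0.01361 = 0.3242 M.
Dilution factor = 100.0/23.43 = 4.268, so [stock] = 0.3242 x 4.268 = 1.38 M.

1.38 M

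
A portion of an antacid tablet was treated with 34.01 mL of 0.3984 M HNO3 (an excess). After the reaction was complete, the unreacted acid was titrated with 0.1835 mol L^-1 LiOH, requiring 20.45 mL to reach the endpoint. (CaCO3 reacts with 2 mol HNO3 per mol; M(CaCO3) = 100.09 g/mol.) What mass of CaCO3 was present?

0.490 g

Total n(HNO3) added = 0.3984 x 0.03401 = 0.01355 mol.
n(LiOH) used = 0.1835 x 0.02045 = 0.003753 mol, which equals the excess n(HNO3).
So n(HNO3) consumed by the sample = 0.01355 - 0.003753 = 0.009797 mol.
n(CaCO3) = 0.009797 / 2 = 0.004899 mol.
mass = 0.004899 mol x 100.09 g/mol = 0.490 g.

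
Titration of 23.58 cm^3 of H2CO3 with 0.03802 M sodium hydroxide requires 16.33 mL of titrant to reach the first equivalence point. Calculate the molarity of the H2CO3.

n(NaOH) = 0.03802 x 0.01633 = 0.0006209 mol.
At the first equivalence point, 1 mol OH^- react per mol H2CO3, so n(H2CO3) = 0.0006209 / 1 = 0.0006209 mol.
[H2CO3] = 0.0006209 / 0.02358 L = 0.0263 M.

0.0263 M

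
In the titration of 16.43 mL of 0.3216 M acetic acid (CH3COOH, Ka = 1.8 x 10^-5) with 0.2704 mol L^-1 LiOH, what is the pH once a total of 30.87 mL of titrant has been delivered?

n(acid) = 0.3216 x 0.01643 = 0.005284 mol; n(LiOH) added = 0.2704 x 0.03087 = 0.008347 mol.
Base is in excess by 0.008347 - 0.005284 = 0.003063 mol in a total volume of 0.04730 L.
[OH^-] = 0.003063/0.04730 = 0.06476 M, so pOH = 1.19 and pH = 14.00 - 1.19 = 12.81.

12.81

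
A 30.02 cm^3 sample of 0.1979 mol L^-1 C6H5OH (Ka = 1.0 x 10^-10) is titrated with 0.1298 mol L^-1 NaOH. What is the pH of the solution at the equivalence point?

11.45

n(C6H5OH) = 0.1979 x 0.03002 = 0.005941 mol; V(NaOH) at equivalence = 0.005941/0.1298 = 0.04577 L.
At equivalence all the acid is converted to C6H5O-; total volume = 0.03002 + 0.04577 = 0.07579 L, so [C6H5O-] = 0.005941/0.07579 = 0.07839 M.
Kb = Kw/Ka = 1.0e-14 / 1.0 x 10^-10 = 0.000100.
[OH^-] = sqrt(Kb x [C6H5O-]) = sqrt(0.000100 x 0.07839) = 0.00280 M.
pOH = 2.55, so pH = 14.00 - 2.55 = 11.45.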